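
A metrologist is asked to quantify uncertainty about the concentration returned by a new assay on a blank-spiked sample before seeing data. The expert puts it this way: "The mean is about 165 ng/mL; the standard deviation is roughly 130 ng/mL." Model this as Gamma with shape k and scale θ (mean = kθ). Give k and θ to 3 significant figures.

k ≈ 1.61, θ ≈ 102

For Gamma(k, scale θ): mean = kθ, variance = kθ², so CV = 1/√k.
CV = SD/mean = 130/165 = 0.7879, hence k = 1/CV² = 1.61.
Then θ = mean/k = 165/1.61 = 102.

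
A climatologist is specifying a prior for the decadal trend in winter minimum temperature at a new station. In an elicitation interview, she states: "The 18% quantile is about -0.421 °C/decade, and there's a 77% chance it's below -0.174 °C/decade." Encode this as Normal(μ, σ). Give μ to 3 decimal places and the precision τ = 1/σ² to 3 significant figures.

For Normal(μ,σ), the p-quantile is μ + z_p·σ. Here z_{0.18} = -0.9154, z_{0.77} = 0.7388.
So -0.421 = μ − 0.9154σ and -0.174 = μ + 0.7388σ.
Subtracting: σ = (-0.174 − -0.421)/(0.7388 − (-0.9154)) = 0.149.
Then μ = -0.421 − (-0.9154)·0.149 = -0.284.
Precision τ = 1/σ² = 1/0.1493² = 44.9.

μ = -0.284, τ = 44.9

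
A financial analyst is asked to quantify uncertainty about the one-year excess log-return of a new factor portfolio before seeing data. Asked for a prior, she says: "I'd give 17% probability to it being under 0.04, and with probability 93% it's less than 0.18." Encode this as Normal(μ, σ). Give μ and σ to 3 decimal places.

For Normal(μ,σ), the p-quantile is μ + z_p·σ. Here z_{0.17} = -0.9542, z_{0.93} = 1.476.
So 0.04 = μ − 0.9542σ and 0.18 = μ + 1.476σ.
Subtracting: σ = (0.18 − 0.04)/(1.476 − (-0.9542)) = 0.058.
Then μ = 0.04 − (-0.9542)·0.058 = 0.095.

μ = 0.095, σ = 0.058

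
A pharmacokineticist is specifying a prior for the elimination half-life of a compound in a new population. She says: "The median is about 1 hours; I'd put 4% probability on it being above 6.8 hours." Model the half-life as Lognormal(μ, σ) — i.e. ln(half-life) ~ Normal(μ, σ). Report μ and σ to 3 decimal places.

μ ≈ 0.000, σ ≈ 1.095

If T ~ Lognormal(μ,σ) then ln T ~ Normal(μ,σ), so the p-quantile of ln T is μ + z_p·σ.
ln(1) = 0 and ln(6.8) = 1.917; z_{0.5} = 0, z_{0.96} = 1.751.
σ = (1.917 − 0)/(1.751 − (0)) = 1.095.
μ = 0 − (0)·1.095 = 0.000.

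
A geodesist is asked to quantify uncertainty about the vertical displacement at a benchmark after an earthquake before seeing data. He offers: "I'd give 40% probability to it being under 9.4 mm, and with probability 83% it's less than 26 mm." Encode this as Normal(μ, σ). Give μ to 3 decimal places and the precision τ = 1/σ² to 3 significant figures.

μ = 12.883, τ = 0.00529

For Normal(μ,σ), the p-quantile is μ + z_p·σ. Here z_{0.4} = -0.2533, z_{0.83} = 0.9542.
So 9.4 = μ − 0.2533σ and 26 = μ + 0.9542σ.
Subtracting: σ = (26 − 9.4)/(0.9542 − (-0.2533)) = 13.747.
Then μ = 9.4 − (-0.2533)·13.747 = 12.883.
Precision τ = 1/σ² = 1/13.75² = 0.00529.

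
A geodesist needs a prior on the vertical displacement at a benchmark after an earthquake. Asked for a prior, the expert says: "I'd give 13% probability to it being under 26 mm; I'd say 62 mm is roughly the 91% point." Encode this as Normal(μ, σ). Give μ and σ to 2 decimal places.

For Normal(μ,σ), the p-quantile is μ + z_p·σ. Here z_{0.13} = -1.126, z_{0.91} = 1.341.
So 26 = μ − 1.126σ and 62 = μ + 1.341σ.
Subtracting: σ = (62 − 26)/(1.341 − (-1.126)) = 14.59.
Then μ = 26 − (-1.126)·14.59 = 42.44.

μ = 42.44, σ = 14.59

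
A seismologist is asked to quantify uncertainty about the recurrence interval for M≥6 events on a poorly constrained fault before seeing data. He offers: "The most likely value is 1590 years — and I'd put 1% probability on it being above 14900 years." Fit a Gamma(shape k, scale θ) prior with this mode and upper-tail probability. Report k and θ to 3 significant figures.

k ≈ 1.63, θ ≈ 2510

Gamma(k,θ) with k>1 has mode (k−1)θ, so θ = 1590/(k−1).
Need P(X < 14900) = 0.99 with θ tied to k this way. Start at k = 2, θ = 1590: P(X<14900) ≈ 0.999.
Too high — lower k to spread out. Iterating converges to k ≈ 1.63.
Then θ = 1590/(1.63−1) ≈ 2510.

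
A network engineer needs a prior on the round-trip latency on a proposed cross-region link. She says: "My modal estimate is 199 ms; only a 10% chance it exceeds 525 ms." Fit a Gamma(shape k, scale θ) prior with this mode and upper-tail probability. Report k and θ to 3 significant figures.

k ≈ 3.04, θ ≈ 97.7

Gamma(k,θ) with k>1 has mode (k−1)θ, so θ = 199/(k−1).
Need P(X < 525) = 0.9 with θ tied to k this way. Start at k = 2, θ = 199: P(X<525) ≈ 0.740.
Too low — raise k to concentrate. Iterating converges to k ≈ 3.04.
Then θ = 199/(3.04−1) ≈ 97.7.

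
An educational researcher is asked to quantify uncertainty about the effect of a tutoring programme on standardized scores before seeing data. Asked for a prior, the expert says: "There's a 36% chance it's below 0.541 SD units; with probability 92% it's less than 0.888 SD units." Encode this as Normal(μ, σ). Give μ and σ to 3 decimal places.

For Normal(μ,σ), the p-quantile is μ + z_p·σ. Here z_{0.36} = -0.3585, z_{0.92} = 1.405.
So 0.541 = μ − 0.3585σ and 0.888 = μ + 1.405σ.
Subtracting: σ = (0.888 − 0.541)/(1.405 − (-0.3585)) = 0.197.
Then μ = 0.541 − (-0.3585)·0.197 = 0.612.

μ = 0.612, σ = 0.197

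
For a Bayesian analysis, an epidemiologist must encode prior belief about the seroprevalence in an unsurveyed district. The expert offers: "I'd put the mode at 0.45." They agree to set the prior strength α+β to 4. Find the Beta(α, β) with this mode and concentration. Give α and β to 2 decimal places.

α = 1.90, β = 2.10

For α,β > 1 the Beta mode is (α−1)/(α+β−2). With α+β = 4, the mode is (α−1)/2.
Set (α−1)/2 = 0.45 → α = 1 + 0.45·2 = 1.90.
β = 4 − α = 2.10.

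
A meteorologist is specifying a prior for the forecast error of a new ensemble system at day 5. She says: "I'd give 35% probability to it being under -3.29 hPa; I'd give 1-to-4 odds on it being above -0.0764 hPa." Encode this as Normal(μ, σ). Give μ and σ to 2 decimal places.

μ = -2.28, σ = 2.62

The p-quantile of Normal(μ,σ) is μ + z_p·σ, with z_{0.35} = -0.3853 and z_{0.8} = 0.8416.
Eliminate σ: μ = (z₂·x₁ − z₁·x₂)/(z₂ − z₁) = (0.8416·-3.29 − (-0.3853)·-0.0764)/1.227 = -2.28.
Then σ = (x₂ − x₁)/(z₂ − z₁) = (-0.0764 − -3.29)/1.227 = 2.62.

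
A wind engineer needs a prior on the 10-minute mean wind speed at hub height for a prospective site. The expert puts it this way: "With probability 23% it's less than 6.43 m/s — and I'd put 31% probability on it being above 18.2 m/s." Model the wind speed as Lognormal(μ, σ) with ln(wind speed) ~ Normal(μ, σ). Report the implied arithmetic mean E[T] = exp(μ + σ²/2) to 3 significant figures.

E[T] ≈ 17.1 m/s

If T ~ Lognormal(μ,σ) then ln T ~ Normal(μ,σ), so the p-quantile of ln T is μ + z_p·σ.
ln(6.43) = 1.861 and ln(18.2) = 2.901; z_{0.23} = -0.7388, z_{0.69} = 0.4959.
σ = (2.901 − 1.861)/(0.4959 − (-0.7388)) = 0.843.
μ = 1.861 − (-0.7388)·0.843 = 2.484.
E[T] = exp(μ + σ²/2) = exp(2.484 + 0.3550) = 17.1 m/s.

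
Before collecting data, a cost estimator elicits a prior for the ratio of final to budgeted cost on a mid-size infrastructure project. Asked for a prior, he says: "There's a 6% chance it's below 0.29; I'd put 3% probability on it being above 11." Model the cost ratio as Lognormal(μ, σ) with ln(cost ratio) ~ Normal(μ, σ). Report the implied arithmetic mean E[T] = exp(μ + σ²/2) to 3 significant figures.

If T ~ Lognormal(μ,σ) then ln T ~ Normal(μ,σ), so the p-quantile of ln T is μ + z_p·σ.
ln(0.29) = -1.238 and ln(11) = 2.398; z_{0.06} = -1.555, z_{0.97} = 1.881.
σ = (2.398 − -1.238)/(1.881 − (-1.555)) = 1.058.
μ = -1.238 − (-1.555)·1.058 = 0.408.
E[T] = exp(μ + σ²/2) = exp(0.408 + 0.5600) = 2.63.

E[T] ≈ 2.63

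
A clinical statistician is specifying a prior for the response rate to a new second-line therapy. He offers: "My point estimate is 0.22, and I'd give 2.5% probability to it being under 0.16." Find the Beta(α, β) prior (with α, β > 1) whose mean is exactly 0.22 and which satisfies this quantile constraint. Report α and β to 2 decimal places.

α ≈ 35.86, β ≈ 127.15

With mean 0.22 fixed, write α = 0.22s, β = 0.78s where s = α+β.
Need P(θ < 0.16) = 0.025 under Beta(0.22s, 0.78s). Normal approximation: (q−m)/√(m(1−m)/s) ≈ z_{0.025} = -1.96, so s ≈ 0.22·0.78·(-1.96)²/(0.16−0.22)² = 183.1.
At s = 183.1: P(θ<0.16) ≈ 0.019. Adjusting to match 0.025 gives s ≈ 163.01.
So α = 0.22·163.01 ≈ 35.86, β = 0.78·163.01 ≈ 127.15.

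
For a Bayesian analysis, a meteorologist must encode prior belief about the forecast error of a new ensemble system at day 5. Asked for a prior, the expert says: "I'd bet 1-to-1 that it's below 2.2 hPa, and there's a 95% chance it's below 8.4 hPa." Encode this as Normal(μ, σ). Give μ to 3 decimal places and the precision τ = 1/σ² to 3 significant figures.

For Normal(μ,σ), the p-quantile is μ + z_p·σ. Here z_{0.5} = 0, z_{0.95} = 1.645.
So 2.2 = μ + 0σ and 8.4 = μ + 1.645σ.
Subtracting: σ = (8.4 − 2.2)/(1.645 − (0)) = 3.769.
Then μ = 2.2 − (0)·3.769 = 2.200.
Precision τ = 1/σ² = 1/3.769² = 0.0704.

μ = 2.200, τ = 0.0704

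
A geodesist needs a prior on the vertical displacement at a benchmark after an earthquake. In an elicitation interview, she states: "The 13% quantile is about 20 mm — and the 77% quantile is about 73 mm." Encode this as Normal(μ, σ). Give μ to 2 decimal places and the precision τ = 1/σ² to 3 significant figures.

μ = 52.01, τ = 0.00124

For Normal(μ,σ), the p-quantile is μ + z_p·σ. Here z_{0.13} = -1.126, z_{0.77} = 0.7388.
So 20 = μ − 1.126σ and 73 = μ + 0.7388σ.
Subtracting: σ = (73 − 20)/(0.7388 − (-1.126)) = 28.41.
Then μ = 20 − (-1.126)·28.41 = 52.01.
Precision τ = 1/σ² = 1/28.41² = 0.00124.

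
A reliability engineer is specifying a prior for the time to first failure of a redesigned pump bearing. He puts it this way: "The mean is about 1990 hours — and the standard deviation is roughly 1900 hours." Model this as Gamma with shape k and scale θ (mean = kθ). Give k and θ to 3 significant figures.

k ≈ 1.1, θ ≈ 1810

For Gamma(k, scale θ): mean = kθ, variance = kθ², so CV = 1/√k.
CV = SD/mean = 1900/1990 = 0.9548, hence k = 1/CV² = 1.1.
Then θ = mean/k = 1990/1.1 = 1810.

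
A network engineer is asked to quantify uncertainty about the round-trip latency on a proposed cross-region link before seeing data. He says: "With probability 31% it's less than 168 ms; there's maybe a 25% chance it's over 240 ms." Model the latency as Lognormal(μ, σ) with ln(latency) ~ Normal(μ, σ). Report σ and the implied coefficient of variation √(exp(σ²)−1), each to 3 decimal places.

If T ~ Lognormal(μ,σ) then ln T ~ Normal(μ,σ), so the p-quantile of ln T is μ + z_p·σ.
ln(168) = 5.124 and ln(240) = 5.481; z_{0.31} = -0.4959, z_{0.75} = 0.6745.
σ = (5.481 − 5.124)/(0.6745 − (-0.4959)) = 0.305.
μ = 5.124 − (-0.4959)·0.305 = 5.275.
CV = √(exp(σ²)−1) = √(exp(0.0929)−1) = 0.312.

σ ≈ 0.305, CV ≈ 0.312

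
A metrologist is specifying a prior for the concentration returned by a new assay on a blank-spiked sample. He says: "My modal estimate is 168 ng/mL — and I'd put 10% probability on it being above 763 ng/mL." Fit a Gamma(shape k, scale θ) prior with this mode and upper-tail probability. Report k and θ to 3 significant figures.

Gamma(k,θ) with k>1 has mode (k−1)θ, so θ = 168/(k−1).
Need P(X < 763) = 0.9 with θ tied to k this way. Start at k = 2, θ = 168: P(X<763) ≈ 0.941.
Too high — lower k to spread out. Iterating converges to k ≈ 1.79.
Then θ = 168/(1.79−1) ≈ 214.

k ≈ 1.79, θ ≈ 214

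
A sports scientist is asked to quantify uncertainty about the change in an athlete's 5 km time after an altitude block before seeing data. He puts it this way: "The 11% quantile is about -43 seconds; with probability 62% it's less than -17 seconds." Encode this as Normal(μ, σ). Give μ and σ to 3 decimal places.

The p-quantile of Normal(μ,σ) is μ + z_p·σ, with z_{0.11} = -1.227 and z_{0.62} = 0.3055.
Eliminate σ: μ = (z₂·x₁ − z₁·x₂)/(z₂ − z₁) = (0.3055·-43 − (-1.227)·-17)/1.532 = -22.184.
Then σ = (x₂ − x₁)/(z₂ − z₁) = (-17 − -43)/1.532 = 16.971.

μ = -22.184, σ = 16.971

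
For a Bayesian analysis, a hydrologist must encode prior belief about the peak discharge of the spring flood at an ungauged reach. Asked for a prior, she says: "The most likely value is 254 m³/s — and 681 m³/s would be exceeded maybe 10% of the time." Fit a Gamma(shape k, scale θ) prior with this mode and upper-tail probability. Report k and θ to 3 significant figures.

Gamma(k,θ) with k>1 has mode (k−1)θ, so θ = 254/(k−1).
Need P(X < 681) = 0.9 with θ tied to k this way. Start at k = 2, θ = 254: P(X<681) ≈ 0.748.
Too low — raise k to concentrate. Iterating converges to k ≈ 2.97.
Then θ = 254/(2.97−1) ≈ 129.

k ≈ 2.97, θ ≈ 129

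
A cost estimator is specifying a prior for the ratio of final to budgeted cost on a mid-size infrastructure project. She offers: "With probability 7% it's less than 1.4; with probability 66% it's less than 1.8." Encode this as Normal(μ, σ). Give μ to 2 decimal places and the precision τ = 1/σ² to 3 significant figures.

The p-quantile of Normal(μ,σ) is μ + z_p·σ, with z_{0.07} = -1.476 and z_{0.66} = 0.4125.
Eliminate σ: μ = (z₂·x₁ − z₁·x₂)/(z₂ − z₁) = (0.4125·1.4 − (-1.476)·1.8)/1.888 = 1.71.
Then σ = (x₂ − x₁)/(z₂ − z₁) = (1.8 − 1.4)/1.888 = 0.21.
Precision τ = 1/σ² = 1/0.2118² = 22.3.

μ = 1.71, τ = 22.3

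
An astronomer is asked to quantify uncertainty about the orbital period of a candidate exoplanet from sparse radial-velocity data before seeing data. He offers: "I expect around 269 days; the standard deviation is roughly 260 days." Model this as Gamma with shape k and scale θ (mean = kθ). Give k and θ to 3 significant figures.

k ≈ 1.07, θ ≈ 251

For Gamma(k, scale θ): mean = kθ, variance = kθ², so CV = 1/√k.
CV = SD/mean = 260/269 = 0.9665, hence k = 1/CV² = 1.07.
Then θ = mean/k = 269/1.07 = 251.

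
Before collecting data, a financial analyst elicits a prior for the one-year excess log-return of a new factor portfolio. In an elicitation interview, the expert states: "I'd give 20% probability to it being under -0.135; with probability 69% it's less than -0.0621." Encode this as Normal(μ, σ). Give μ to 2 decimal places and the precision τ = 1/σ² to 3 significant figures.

μ = -0.09, τ = 337

For Normal(μ,σ), the p-quantile is μ + z_p·σ. Here z_{0.2} = -0.8416, z_{0.69} = 0.4959.
So -0.135 = μ − 0.8416σ and -0.0621 = μ + 0.4959σ.
Subtracting: σ = (-0.0621 − -0.135)/(0.4959 − (-0.8416)) = 0.05.
Then μ = -0.135 − (-0.8416)·0.05 = -0.09.
Precision τ = 1/σ² = 1/0.05451² = 337.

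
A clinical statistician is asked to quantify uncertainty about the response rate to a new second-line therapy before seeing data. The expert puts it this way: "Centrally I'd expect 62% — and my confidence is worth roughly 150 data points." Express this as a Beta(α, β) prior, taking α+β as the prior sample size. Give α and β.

Under the effective-sample-size interpretation, Beta(α, β) has prior mean α/(α+β) and prior sample size α+β.
So α+β = 150 and α/(α+β) = 0.62, giving α = 0.62·150 = 93 and β = 150 − 93 = 57.

α = 93, β = 57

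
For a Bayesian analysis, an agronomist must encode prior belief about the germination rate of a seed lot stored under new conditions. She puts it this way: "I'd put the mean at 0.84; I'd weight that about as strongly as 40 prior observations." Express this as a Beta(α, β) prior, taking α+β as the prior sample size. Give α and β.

Under the effective-sample-size interpretation, Beta(α, β) has prior mean α/(α+β) and prior sample size α+β.
So α+β = 40 and α/(α+β) = 0.84, giving α = 0.84·40 = 33.6 and β = 40 − 33.6 = 6.4.

α = 33.6, β = 6.4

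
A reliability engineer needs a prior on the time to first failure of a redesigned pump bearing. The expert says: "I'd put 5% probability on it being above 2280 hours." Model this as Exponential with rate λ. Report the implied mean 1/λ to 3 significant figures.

mean ≈ 761 hours

P(T > 2280.0) = e^(−λ·2280.0) = 0.05, so λ = −ln(0.05)/2280.0 = 0.00131.
Mean = 1/λ = 761 hours.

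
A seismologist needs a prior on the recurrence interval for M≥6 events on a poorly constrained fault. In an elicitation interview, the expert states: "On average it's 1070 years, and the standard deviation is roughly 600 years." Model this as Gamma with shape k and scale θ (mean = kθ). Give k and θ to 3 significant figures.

For Gamma(k, scale θ): mean = kθ, variance = kθ², so CV = 1/√k.
CV = SD/mean = 600/1070 = 0.5607, hence k = 1/CV² = 3.18.
Then θ = mean/k = 1070/3.18 = 336.

k ≈ 3.18, θ ≈ 336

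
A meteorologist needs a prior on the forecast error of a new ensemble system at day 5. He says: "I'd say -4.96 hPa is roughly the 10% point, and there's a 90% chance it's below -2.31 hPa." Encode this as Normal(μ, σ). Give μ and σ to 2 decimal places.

μ = -3.63, σ = 1.03

The p-quantile of Normal(μ,σ) is μ + z_p·σ, with z_{0.1} = -1.282 and z_{0.9} = 1.282.
Eliminate σ: μ = (z₂·x₁ − z₁·x₂)/(z₂ − z₁) = (1.282·-4.96 − (-1.282)·-2.31)/2.563 = -3.63.
Then σ = (x₂ − x₁)/(z₂ − z₁) = (-2.31 − -4.96)/2.563 = 1.03.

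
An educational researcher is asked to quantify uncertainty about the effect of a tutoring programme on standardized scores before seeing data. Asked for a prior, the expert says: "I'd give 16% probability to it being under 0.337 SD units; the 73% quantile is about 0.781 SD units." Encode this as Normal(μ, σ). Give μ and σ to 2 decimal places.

μ = 0.61, σ = 0.28

For Normal(μ,σ), the p-quantile is μ + z_p·σ. Here z_{0.16} = -0.9945, z_{0.73} = 0.6128.
So 0.337 = μ − 0.9945σ and 0.781 = μ + 0.6128σ.
Subtracting: σ = (0.781 − 0.337)/(0.6128 − (-0.9945)) = 0.28.
Then μ = 0.337 − (-0.9945)·0.28 = 0.61.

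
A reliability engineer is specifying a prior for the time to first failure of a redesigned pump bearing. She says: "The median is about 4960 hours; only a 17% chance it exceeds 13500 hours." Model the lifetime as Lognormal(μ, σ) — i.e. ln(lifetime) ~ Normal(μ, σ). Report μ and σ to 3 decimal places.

If T ~ Lognormal(μ,σ) then ln T ~ Normal(μ,σ), so the p-quantile of ln T is μ + z_p·σ.
ln(4960) = 8.509 and ln(13500) = 9.51; z_{0.5} = 0, z_{0.83} = 0.9542.
σ = (9.51 − 8.509)/(0.9542 − (0)) = 1.049.
μ = 8.509 − (0)·1.049 = 8.509.

μ ≈ 8.509, σ ≈ 1.049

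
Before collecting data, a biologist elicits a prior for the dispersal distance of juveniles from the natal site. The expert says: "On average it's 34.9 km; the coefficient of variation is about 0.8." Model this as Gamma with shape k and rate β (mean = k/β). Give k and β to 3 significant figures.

k ≈ 1.56, β ≈ 0.0448

For Gamma(k, rate β): mean = k/β, variance = k/β², so CV = 1/√k.
CV = 0.8, hence k = 1/CV² = 1.56.
Then β = k/mean = 1.56/34.9 = 0.0448.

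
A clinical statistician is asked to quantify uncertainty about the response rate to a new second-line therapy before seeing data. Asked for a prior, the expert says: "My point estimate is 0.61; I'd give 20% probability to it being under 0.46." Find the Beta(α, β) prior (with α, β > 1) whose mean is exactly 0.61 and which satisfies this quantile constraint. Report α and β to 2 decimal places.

α ≈ 4.45, β ≈ 2.85

With mean 0.61 fixed, write α = 0.61s, β = 0.39s where s = α+β.
Need P(θ < 0.46) = 0.2 under Beta(0.61s, 0.39s). Normal approximation: (q−m)/√(m(1−m)/s) ≈ z_{0.2} = -0.842, so s ≈ 0.61·0.39·(-0.842)²/(0.46−0.61)² = 7.5.
At s = 7.5: P(θ<0.46) ≈ 0.197. Adjusting to match 0.2 gives s ≈ 7.30.
So α = 0.61·7.30 ≈ 4.45, β = 0.39·7.30 ≈ 2.85.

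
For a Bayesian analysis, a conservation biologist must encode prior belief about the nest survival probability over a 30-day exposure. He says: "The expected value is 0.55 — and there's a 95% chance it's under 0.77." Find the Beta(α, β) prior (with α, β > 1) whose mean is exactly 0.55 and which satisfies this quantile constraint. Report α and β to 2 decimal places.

α ≈ 6.77, β ≈ 5.54

With mean 0.55 fixed, write α = 0.55s, β = 0.45s where s = α+β.
Need P(θ < 0.77) = 0.95 under Beta(0.55s, 0.45s). Normal approximation: (q−m)/√(m(1−m)/s) ≈ z_{0.95} = 1.64, so s ≈ 0.55·0.45·(1.64)²/(0.77−0.55)² = 13.8.
At s = 13.8: P(θ<0.77) ≈ 0.960. Adjusting to match 0.95 gives s ≈ 12.32.
So α = 0.55·12.32 ≈ 6.77, β = 0.45·12.32 ≈ 5.54.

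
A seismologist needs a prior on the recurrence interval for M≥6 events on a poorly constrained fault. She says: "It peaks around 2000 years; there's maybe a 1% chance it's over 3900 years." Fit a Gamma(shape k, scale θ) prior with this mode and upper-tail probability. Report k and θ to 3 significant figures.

Gamma(k,θ) with k>1 has mode (k−1)θ, so θ = 2000/(k−1).
Need P(X < 3900) = 0.99 with θ tied to k this way. Start at k = 2, θ = 2000: P(X<3900) ≈ 0.580.
Too low — raise k to concentrate. Iterating converges to k ≈ 12.1.
Then θ = 2000/(12.1−1) ≈ 181.

k ≈ 12.1, θ ≈ 181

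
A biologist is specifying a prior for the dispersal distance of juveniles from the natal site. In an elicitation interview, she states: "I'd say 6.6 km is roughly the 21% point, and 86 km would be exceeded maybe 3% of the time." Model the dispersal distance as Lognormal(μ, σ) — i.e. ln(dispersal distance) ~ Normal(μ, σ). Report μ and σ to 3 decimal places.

μ ≈ 2.657, σ ≈ 0.955

If T ~ Lognormal(μ,σ) then ln T ~ Normal(μ,σ), so the p-quantile of ln T is μ + z_p·σ.
ln(6.6) = 1.887 and ln(86) = 4.454; z_{0.21} = -0.8064, z_{0.97} = 1.881.
σ = (4.454 − 1.887)/(1.881 − (-0.8064)) = 0.955.
μ = 1.887 − (-0.8064)·0.955 = 2.657.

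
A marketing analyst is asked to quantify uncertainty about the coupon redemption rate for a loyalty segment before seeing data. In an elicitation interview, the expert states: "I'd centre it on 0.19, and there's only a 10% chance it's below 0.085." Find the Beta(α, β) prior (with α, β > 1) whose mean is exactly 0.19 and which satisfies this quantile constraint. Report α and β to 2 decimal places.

With mean 0.19 fixed, write α = 0.19s, β = 0.81s where s = α+β.
Need P(θ < 0.085) = 0.1 under Beta(0.19s, 0.81s). Normal approximation: (q−m)/√(m(1−m)/s) ≈ z_{0.1} = -1.28, so s ≈ 0.19·0.81·(-1.28)²/(0.085−0.19)² = 22.9.
At s = 22.9: P(θ<0.085) ≈ 0.074. Adjusting to match 0.1 gives s ≈ 18.81.
So α = 0.19·18.81 ≈ 3.57, β = 0.81·18.81 ≈ 15.24.

α ≈ 3.57, β ≈ 15.24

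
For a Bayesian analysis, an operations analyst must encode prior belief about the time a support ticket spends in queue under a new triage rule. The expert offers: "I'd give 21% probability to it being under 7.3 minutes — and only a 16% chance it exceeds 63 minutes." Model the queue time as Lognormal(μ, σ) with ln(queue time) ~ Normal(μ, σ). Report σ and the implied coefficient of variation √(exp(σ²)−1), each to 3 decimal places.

σ ≈ 1.197, CV ≈ 1.786

If T ~ Lognormal(μ,σ) then ln T ~ Normal(μ,σ), so the p-quantile of ln T is μ + z_p·σ.
ln(7.3) = 1.988 and ln(63) = 4.143; z_{0.21} = -0.8064, z_{0.84} = 0.9945.
σ = (4.143 − 1.988)/(0.9945 − (-0.8064)) = 1.197.
μ = 1.988 − (-0.8064)·1.197 = 2.953.
CV = √(exp(σ²)−1) = √(exp(1.4323)−1) = 1.786.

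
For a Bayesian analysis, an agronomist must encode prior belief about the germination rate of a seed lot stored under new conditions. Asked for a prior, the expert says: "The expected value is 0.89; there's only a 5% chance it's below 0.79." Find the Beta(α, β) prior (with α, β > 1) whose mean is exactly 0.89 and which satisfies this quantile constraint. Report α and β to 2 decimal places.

With mean 0.89 fixed, write α = 0.89s, β = 0.11s where s = α+β.
Need P(θ < 0.79) = 0.05 under Beta(0.89s, 0.11s). Normal approximation: (q−m)/√(m(1−m)/s) ≈ z_{0.05} = -1.64, so s ≈ 0.89·0.11·(-1.64)²/(0.79−0.89)² = 26.5.
At s = 26.5: P(θ<0.79) ≈ 0.067. Adjusting to match 0.05 gives s ≈ 32.99.
So α = 0.89·32.99 ≈ 29.36, β = 0.11·32.99 ≈ 3.63.

α ≈ 29.36, β ≈ 3.63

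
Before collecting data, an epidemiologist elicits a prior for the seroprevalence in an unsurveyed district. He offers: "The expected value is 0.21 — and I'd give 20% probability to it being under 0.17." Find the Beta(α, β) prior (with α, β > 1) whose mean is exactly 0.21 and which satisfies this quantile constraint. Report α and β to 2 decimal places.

With mean 0.21 fixed, write α = 0.21s, β = 0.79s where s = α+β.
Need P(θ < 0.17) = 0.2 under Beta(0.21s, 0.79s). Normal approximation: (q−m)/√(m(1−m)/s) ≈ z_{0.2} = -0.842, so s ≈ 0.21·0.79·(-0.842)²/(0.17−0.21)² = 73.4.
At s = 73.4: P(θ<0.17) ≈ 0.204. Adjusting to match 0.2 gives s ≈ 75.62.
So α = 0.21·75.62 ≈ 15.88, β = 0.79·75.62 ≈ 59.74.

α ≈ 15.88, β ≈ 59.74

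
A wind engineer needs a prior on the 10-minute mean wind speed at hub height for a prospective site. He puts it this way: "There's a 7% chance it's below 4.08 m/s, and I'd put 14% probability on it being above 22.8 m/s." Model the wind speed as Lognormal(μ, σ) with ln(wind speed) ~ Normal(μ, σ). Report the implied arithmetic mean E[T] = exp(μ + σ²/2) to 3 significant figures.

E[T] ≈ 13.8 m/s

If T ~ Lognormal(μ,σ) then ln T ~ Normal(μ,σ), so the p-quantile of ln T is μ + z_p·σ.
ln(4.08) = 1.406 and ln(22.8) = 3.127; z_{0.07} = -1.476, z_{0.86} = 1.08.
σ = (3.127 − 1.406)/(1.08 − (-1.476)) = 0.673.
μ = 1.406 − (-1.476)·0.673 = 2.400.
E[T] = exp(μ + σ²/2) = exp(2.400 + 0.2266) = 13.8 m/s.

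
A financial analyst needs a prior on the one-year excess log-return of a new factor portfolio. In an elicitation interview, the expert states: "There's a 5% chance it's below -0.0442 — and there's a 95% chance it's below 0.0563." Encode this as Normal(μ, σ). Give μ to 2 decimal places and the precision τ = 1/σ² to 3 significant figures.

μ = 0.01, τ = 1070

The p-quantile of Normal(μ,σ) is μ + z_p·σ, with z_{0.05} = -1.645 and z_{0.95} = 1.645.
Eliminate σ: μ = (z₂·x₁ − z₁·x₂)/(z₂ − z₁) = (1.645·-0.0442 − (-1.645)·0.0563)/3.29 = 0.01.
Then σ = (x₂ − x₁)/(z₂ − z₁) = (0.0563 − -0.0442)/3.29 = 0.03.
Precision τ = 1/σ² = 1/0.03055² = 1070.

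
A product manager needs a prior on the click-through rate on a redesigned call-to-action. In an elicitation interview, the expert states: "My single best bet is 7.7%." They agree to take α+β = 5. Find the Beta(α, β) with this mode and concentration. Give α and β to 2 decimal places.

For α,β > 1 the Beta mode is (α−1)/(α+β−2). With α+β = 5, the mode is (α−1)/3.
Set (α−1)/3 = 0.077 → α = 1 + 0.077·3 = 1.23.
β = 5 − α = 3.77.

α = 1.23, β = 3.77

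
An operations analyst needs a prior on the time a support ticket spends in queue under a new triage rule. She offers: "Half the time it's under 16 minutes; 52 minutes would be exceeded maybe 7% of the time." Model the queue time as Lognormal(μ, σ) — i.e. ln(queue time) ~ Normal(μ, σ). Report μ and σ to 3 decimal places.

If T ~ Lognormal(μ,σ) then ln T ~ Normal(μ,σ), so the p-quantile of ln T is μ + z_p·σ.
ln(16) = 2.773 and ln(52) = 3.951; z_{0.5} = 0, z_{0.93} = 1.476.
σ = (3.951 − 2.773)/(1.476 − (0)) = 0.799.
μ = 2.773 − (0)·0.799 = 2.773.

μ ≈ 2.773, σ ≈ 0.799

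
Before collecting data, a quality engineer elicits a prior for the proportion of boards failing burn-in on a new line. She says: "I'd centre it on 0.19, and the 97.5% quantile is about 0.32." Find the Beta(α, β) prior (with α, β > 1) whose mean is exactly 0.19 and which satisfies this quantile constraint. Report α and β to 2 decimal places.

With mean 0.19 fixed, write α = 0.19s, β = 0.81s where s = α+β.
Need P(θ < 0.32) = 0.975 under Beta(0.19s, 0.81s). Normal approximation: (q−m)/√(m(1−m)/s) ≈ z_{0.975} = 1.96, so s ≈ 0.19·0.81·(1.96)²/(0.32−0.19)² = 35.0.
At s = 35.0: P(θ<0.32) ≈ 0.964. Adjusting to match 0.975 gives s ≈ 42.00.
So α = 0.19·42.00 ≈ 7.98, β = 0.81·42.00 ≈ 34.02.

α ≈ 7.98, β ≈ 34.02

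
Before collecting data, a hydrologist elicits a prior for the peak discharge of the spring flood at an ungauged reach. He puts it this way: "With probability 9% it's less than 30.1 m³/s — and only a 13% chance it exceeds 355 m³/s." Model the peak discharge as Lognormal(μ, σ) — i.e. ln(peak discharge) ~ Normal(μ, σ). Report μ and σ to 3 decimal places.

If T ~ Lognormal(μ,σ) then ln T ~ Normal(μ,σ), so the p-quantile of ln T is μ + z_p·σ.
ln(30.1) = 3.405 and ln(355) = 5.872; z_{0.09} = -1.341, z_{0.87} = 1.126.
σ = (5.872 − 3.405)/(1.126 − (-1.341)) = 1.000.
μ = 3.405 − (-1.341)·1.000 = 4.746.

μ ≈ 4.746, σ ≈ 1.000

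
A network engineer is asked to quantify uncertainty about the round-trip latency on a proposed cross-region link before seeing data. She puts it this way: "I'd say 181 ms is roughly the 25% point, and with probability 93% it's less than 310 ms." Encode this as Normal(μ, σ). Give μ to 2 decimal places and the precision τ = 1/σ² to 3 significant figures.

μ = 221.46, τ = 0.000278

The p-quantile of Normal(μ,σ) is μ + z_p·σ, with z_{0.25} = -0.6745 and z_{0.93} = 1.476.
Eliminate σ: μ = (z₂·x₁ − z₁·x₂)/(z₂ − z₁) = (1.476·181 − (-0.6745)·310)/2.15 = 221.46.
Then σ = (x₂ − x₁)/(z₂ − z₁) = (310 − 181)/2.15 = 59.99.
Precision τ = 1/σ² = 1/59.99² = 0.000278.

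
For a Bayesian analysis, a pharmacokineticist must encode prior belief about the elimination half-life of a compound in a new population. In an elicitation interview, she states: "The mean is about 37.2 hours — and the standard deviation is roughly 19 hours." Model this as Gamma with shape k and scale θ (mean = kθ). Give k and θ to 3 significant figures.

For Gamma(k, scale θ): mean = kθ, variance = kθ², so CV = 1/√k.
CV = SD/mean = 19/37.2 = 0.5108, hence k = 1/CV² = 3.83.
Then θ = mean/k = 37.2/3.83 = 9.7.

k ≈ 3.83, θ ≈ 9.7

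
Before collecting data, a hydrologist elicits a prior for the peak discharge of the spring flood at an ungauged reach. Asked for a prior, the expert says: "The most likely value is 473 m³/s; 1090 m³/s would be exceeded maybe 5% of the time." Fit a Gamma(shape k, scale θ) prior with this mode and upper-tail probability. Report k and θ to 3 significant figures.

Gamma(k,θ) with k>1 has mode (k−1)θ, so θ = 473/(k−1).
Need P(X < 1090) = 0.95 with θ tied to k this way. Start at k = 2, θ = 473: P(X<1090) ≈ 0.670.
Too low — raise k to concentrate. Iterating converges to k ≈ 4.93.
Then θ = 473/(4.93−1) ≈ 120.

k ≈ 4.93, θ ≈ 120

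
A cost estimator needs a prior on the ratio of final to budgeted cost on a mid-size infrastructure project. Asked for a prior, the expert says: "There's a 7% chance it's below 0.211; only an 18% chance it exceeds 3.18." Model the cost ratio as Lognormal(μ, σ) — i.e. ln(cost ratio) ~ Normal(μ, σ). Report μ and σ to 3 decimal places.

If T ~ Lognormal(μ,σ) then ln T ~ Normal(μ,σ), so the p-quantile of ln T is μ + z_p·σ.
ln(0.211) = -1.556 and ln(3.18) = 1.157; z_{0.07} = -1.476, z_{0.82} = 0.9154.
σ = (1.157 − -1.556)/(0.9154 − (-1.476)) = 1.135.
μ = -1.556 − (-1.476)·1.135 = 0.118.

μ ≈ 0.118, σ ≈ 1.135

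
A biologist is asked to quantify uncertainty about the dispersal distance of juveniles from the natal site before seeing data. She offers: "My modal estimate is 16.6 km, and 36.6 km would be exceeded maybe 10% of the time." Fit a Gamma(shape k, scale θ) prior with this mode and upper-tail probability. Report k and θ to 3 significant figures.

k ≈ 4.08, θ ≈ 5.4

Gamma(k,θ) with k>1 has mode (k−1)θ, so θ = 16.6/(k−1).
Need P(X < 36.6) = 0.9 with θ tied to k this way. Start at k = 2, θ = 16.6: P(X<36.6) ≈ 0.647.
Too low — raise k to concentrate. Iterating converges to k ≈ 4.08.
Then θ = 16.6/(4.08−1) ≈ 5.4.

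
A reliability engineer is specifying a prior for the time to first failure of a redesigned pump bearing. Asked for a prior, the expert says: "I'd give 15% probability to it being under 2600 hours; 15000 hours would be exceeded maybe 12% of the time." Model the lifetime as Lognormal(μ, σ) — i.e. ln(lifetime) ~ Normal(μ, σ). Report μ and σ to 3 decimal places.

If T ~ Lognormal(μ,σ) then ln T ~ Normal(μ,σ), so the p-quantile of ln T is μ + z_p·σ.
ln(2600) = 7.863 and ln(15000) = 9.616; z_{0.15} = -1.036, z_{0.88} = 1.175.
σ = (9.616 − 7.863)/(1.175 − (-1.036)) = 0.792.
μ = 7.863 − (-1.036)·0.792 = 8.685.

μ ≈ 8.685, σ ≈ 0.792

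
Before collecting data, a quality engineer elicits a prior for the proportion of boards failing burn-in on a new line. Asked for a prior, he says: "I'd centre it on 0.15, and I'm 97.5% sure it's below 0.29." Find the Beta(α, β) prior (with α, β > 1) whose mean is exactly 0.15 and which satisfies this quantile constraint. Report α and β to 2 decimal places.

With mean 0.15 fixed, write α = 0.15s, β = 0.85s where s = α+β.
Need P(θ < 0.29) = 0.975 under Beta(0.15s, 0.85s). Normal approximation: (q−m)/√(m(1−m)/s) ≈ z_{0.975} = 1.96, so s ≈ 0.15·0.85·(1.96)²/(0.29−0.15)² = 25.0.
At s = 25.0: P(θ<0.29) ≈ 0.960. Adjusting to match 0.975 gives s ≈ 32.14.
So α = 0.15·32.14 ≈ 4.82, β = 0.85·32.14 ≈ 27.32.

α ≈ 4.82, β ≈ 27.32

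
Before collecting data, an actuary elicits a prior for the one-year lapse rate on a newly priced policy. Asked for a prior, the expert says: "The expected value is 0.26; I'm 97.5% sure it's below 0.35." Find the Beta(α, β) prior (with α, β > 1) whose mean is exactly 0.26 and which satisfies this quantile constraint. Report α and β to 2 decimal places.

With mean 0.26 fixed, write α = 0.26s, β = 0.74s where s = α+β.
Need P(θ < 0.35) = 0.975 under Beta(0.26s, 0.74s). Normal approximation: (q−m)/√(m(1−m)/s) ≈ z_{0.975} = 1.96, so s ≈ 0.26·0.74·(1.96)²/(0.35−0.26)² = 91.2.
At s = 91.2: P(θ<0.35) ≈ 0.970. Adjusting to match 0.975 gives s ≈ 99.61.
So α = 0.26·99.61 ≈ 25.90, β = 0.74·99.61 ≈ 73.71.

α ≈ 25.90, β ≈ 73.71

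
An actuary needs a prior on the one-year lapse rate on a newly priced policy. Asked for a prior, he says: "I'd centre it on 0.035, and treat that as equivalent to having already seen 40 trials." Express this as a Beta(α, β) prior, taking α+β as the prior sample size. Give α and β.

α = 1.4, β = 38.6

Under the effective-sample-size interpretation, Beta(α, β) has prior mean α/(α+β) and prior sample size α+β.
So α+β = 40 and α/(α+β) = 0.035, giving α = 0.035·40 = 1.4 and β = 40 − 1.4 = 38.6.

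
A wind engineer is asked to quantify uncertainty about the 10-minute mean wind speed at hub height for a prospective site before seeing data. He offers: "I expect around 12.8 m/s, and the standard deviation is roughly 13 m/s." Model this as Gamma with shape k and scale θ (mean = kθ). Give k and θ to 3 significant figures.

k ≈ 0.969, θ ≈ 13.2

For Gamma(k, scale θ): mean = kθ, variance = kθ², so CV = 1/√k.
CV = SD/mean = 13/12.8 = 1.016, hence k = 1/CV² = 0.969.
Then θ = mean/k = 12.8/0.969 = 13.2.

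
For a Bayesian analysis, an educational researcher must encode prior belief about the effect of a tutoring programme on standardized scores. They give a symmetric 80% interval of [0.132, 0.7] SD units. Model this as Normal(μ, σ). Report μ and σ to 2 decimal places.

μ = 0.42, σ = 0.22

A symmetric 80% interval runs μ ± z·σ with z = 1.282.
Half-width = 0.284, so σ = 0.284/1.282 = 0.22.
μ is the interval midpoint, 0.42.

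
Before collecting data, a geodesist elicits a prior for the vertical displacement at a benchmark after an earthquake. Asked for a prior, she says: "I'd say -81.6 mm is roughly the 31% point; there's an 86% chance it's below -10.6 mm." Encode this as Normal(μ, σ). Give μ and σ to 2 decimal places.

For Normal(μ,σ), the p-quantile is μ + z_p·σ. Here z_{0.31} = -0.4959, z_{0.86} = 1.08.
So -81.6 = μ − 0.4959σ and -10.6 = μ + 1.08σ.
Subtracting: σ = (-10.6 − -81.6)/(1.08 − (-0.4959)) = 45.05.
Then μ = -81.6 − (-0.4959)·45.05 = -59.26.

μ = -59.26, σ = 45.05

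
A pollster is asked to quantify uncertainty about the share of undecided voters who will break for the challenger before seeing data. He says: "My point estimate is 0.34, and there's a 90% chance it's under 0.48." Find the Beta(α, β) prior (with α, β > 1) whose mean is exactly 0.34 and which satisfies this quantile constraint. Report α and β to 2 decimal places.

With mean 0.34 fixed, write α = 0.34s, β = 0.66s where s = α+β.
Need P(θ < 0.48) = 0.9 under Beta(0.34s, 0.66s). Normal approximation: (q−m)/√(m(1−m)/s) ≈ z_{0.9} = 1.28, so s ≈ 0.34·0.66·(1.28)²/(0.48−0.34)² = 18.8.
At s = 18.8: P(θ<0.48) ≈ 0.897. Adjusting to match 0.9 gives s ≈ 19.38.
So α = 0.34·19.38 ≈ 6.59, β = 0.66·19.38 ≈ 12.79.

α ≈ 6.59, β ≈ 12.79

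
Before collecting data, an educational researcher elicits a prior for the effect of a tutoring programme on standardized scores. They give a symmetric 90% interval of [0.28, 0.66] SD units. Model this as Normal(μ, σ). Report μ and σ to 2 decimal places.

A symmetric 90% interval runs μ ± z·σ with z = 1.645.
Half-width = 0.19, so σ = 0.19/1.645 = 0.12.
μ is the interval midpoint, 0.47.

μ = 0.47, σ = 0.12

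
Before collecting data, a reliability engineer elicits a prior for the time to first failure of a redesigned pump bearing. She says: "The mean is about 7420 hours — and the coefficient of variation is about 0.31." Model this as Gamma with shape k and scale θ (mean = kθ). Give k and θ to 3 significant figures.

k ≈ 10.4, θ ≈ 713

For Gamma(k, scale θ): mean = kθ, variance = kθ², so CV = 1/√k.
CV = 0.31, hence k = 1/CV² = 10.4.
Then θ = mean/k = 7420/10.4 = 713.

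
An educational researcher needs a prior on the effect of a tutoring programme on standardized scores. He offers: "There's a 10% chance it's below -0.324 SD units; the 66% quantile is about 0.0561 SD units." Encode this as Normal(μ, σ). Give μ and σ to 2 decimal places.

μ = -0.04, σ = 0.22

The p-quantile of Normal(μ,σ) is μ + z_p·σ, with z_{0.1} = -1.282 and z_{0.66} = 0.4125.
Eliminate σ: μ = (z₂·x₁ − z₁·x₂)/(z₂ − z₁) = (0.4125·-0.324 − (-1.282)·0.0561)/1.694 = -0.04.
Then σ = (x₂ − x₁)/(z₂ − z₁) = (0.0561 − -0.324)/1.694 = 0.22.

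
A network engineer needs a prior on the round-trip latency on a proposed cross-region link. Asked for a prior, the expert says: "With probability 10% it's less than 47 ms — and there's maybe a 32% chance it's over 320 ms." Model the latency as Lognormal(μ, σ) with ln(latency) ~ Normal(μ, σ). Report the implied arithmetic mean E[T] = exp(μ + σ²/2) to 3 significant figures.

If T ~ Lognormal(μ,σ) then ln T ~ Normal(μ,σ), so the p-quantile of ln T is μ + z_p·σ.
ln(47) = 3.85 and ln(320) = 5.768; z_{0.1} = -1.282, z_{0.68} = 0.4677.
σ = (5.768 − 3.85)/(0.4677 − (-1.282)) = 1.097.
μ = 3.85 − (-1.282)·1.097 = 5.255.
E[T] = exp(μ + σ²/2) = exp(5.255 + 0.6012) = 350 ms.

E[T] ≈ 350 ms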